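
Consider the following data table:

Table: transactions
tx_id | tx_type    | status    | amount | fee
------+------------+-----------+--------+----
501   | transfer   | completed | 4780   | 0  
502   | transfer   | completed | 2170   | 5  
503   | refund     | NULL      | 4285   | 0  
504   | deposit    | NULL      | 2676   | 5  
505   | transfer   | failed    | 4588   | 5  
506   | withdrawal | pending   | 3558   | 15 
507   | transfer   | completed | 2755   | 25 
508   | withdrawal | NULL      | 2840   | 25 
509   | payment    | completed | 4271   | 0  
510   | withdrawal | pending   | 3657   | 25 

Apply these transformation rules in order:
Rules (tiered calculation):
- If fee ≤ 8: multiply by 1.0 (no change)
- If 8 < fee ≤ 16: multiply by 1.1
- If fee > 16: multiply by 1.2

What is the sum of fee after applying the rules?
121.5

Step 1: Tier 1 (fee ≤ 8): 6 records, sum = 15 × 1.0 = 15.0
Step 2: Tier 2 (8 < fee ≤ 16): 1 records, sum = 15 × 1.1 = 16.5
Step 3: Tier 3 (fee > 16): 3 records, sum = 75 × 1.2 = 90.0
Step 4: Final sum = 15.0 + 16.5 + 90.0 = 121.5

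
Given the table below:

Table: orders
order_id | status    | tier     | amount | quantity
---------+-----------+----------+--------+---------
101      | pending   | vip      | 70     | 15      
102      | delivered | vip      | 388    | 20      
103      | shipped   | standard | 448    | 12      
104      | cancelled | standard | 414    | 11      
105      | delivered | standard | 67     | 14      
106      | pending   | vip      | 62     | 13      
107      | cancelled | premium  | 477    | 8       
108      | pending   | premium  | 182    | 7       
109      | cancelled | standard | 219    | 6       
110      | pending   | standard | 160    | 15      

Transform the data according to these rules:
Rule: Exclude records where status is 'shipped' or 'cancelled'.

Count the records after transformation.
6

Step 1: Count records to exclude
  - 1 (shipped) + 3 (cancelled) = 4 records
Step 2: Total records: 10
Step 3: Remaining = 10 - 4 = 6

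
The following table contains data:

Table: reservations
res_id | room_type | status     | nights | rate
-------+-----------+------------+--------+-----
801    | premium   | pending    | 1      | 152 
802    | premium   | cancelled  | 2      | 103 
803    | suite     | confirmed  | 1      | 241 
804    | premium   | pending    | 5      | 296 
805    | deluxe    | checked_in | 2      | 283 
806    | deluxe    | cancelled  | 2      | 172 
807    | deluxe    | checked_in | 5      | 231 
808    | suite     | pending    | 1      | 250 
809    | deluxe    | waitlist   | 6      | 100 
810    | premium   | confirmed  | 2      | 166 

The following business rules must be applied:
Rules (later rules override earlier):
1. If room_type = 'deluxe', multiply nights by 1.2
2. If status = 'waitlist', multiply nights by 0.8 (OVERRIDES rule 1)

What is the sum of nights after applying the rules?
27.6

Step 1: Rule 2 takes priority for records with status = 'waitlist'
  - 1 records: 6 × 0.8 = 4.8
Step 2: Rule 1 applies to remaining records with room_type = 'deluxe'
  - 3 records: 9 × 1.2 = 10.8
Step 3: Other records unchanged: 12
Step 4: Final sum = 4.8 + 10.8 + 12 = 27.6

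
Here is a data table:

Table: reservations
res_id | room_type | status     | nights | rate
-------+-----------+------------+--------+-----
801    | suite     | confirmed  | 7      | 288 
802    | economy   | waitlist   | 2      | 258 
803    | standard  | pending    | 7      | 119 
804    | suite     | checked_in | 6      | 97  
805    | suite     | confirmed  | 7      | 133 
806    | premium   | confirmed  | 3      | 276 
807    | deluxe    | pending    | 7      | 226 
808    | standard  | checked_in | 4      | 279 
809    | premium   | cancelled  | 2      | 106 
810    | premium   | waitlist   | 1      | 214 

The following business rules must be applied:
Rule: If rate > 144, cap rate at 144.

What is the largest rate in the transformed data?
144

Step 1: Original maximum rate = 288
Step 2: Apply cap at 144
Step 3: 6 records had rate > 144 and were capped
Step 4: Maximum after transformation = 144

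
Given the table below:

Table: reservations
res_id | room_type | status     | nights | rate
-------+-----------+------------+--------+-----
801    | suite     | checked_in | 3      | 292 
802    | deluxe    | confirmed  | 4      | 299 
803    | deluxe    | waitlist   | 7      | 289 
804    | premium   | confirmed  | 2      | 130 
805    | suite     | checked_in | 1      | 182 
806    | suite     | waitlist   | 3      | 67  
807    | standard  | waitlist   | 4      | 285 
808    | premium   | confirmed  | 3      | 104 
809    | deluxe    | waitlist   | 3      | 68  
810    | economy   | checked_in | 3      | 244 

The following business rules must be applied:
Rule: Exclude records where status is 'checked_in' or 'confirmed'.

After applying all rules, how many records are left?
4

Step 1: Count records to exclude
  - 3 (checked_in) + 3 (confirmed) = 6 records
Step 2: Total records: 10
Step 3: Remaining = 10 - 6 = 4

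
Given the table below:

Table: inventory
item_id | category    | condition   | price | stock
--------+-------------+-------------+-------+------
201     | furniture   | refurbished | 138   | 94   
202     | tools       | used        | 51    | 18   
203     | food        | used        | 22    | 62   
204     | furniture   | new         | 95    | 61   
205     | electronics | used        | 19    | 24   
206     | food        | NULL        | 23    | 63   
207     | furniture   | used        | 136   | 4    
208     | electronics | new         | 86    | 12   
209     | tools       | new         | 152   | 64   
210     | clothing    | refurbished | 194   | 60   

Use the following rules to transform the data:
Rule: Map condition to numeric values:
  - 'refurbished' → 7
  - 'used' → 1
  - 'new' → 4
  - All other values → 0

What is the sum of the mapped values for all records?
30

Step 1: Apply mapping to each record
Step 2: Count by status:
  'refurbished': 2 records × 7 = 14
  'used': 4 records × 1 = 4
  'new': 3 records × 4 = 12
Step 3: Sum all mapped values = 30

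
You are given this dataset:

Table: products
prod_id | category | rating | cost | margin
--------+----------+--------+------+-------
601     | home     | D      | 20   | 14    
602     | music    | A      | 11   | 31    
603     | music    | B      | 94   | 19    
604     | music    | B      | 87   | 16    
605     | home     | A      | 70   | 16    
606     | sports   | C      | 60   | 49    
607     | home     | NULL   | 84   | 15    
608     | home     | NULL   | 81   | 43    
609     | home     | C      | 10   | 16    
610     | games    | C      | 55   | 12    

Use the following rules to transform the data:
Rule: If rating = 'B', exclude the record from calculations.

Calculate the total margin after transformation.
196

Step 1: Identify records where rating = 'B'
Step 2: The excluded records sum to 35
Step 3: Original total margin = 231
Step 4: Remaining total = 231 - 35 = 196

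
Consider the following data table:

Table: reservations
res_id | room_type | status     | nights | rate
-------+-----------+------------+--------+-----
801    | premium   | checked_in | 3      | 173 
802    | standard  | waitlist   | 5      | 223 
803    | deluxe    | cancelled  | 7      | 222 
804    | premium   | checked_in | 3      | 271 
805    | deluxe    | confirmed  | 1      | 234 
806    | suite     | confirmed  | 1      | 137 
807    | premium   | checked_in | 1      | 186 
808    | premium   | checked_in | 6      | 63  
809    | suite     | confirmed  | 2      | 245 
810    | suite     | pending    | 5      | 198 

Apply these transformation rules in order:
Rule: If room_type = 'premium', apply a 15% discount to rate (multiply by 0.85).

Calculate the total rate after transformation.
1848.05

Step 1: Records with room_type = 'premium' have total rate = 693
Step 2: Apply multiplier: 693 × 0.85 = 589.05
Step 3: Other records total: 1259
Step 4: Final sum = 589.05 + 1259 = 1848.05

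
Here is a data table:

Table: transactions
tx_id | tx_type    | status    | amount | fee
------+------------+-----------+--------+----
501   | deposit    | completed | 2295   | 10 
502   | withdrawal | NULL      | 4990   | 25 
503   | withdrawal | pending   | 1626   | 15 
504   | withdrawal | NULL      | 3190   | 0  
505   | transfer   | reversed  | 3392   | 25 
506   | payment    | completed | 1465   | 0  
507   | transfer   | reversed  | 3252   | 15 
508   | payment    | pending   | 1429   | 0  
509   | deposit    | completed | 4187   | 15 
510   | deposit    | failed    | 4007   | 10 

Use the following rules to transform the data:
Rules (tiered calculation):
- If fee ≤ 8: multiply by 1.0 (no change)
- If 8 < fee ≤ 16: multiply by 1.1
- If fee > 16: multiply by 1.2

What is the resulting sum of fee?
131.5

Step 1: Tier 1 (fee ≤ 8): 3 records, sum = 0 × 1.0 = 0.0
Step 2: Tier 2 (8 < fee ≤ 16): 5 records, sum = 65 × 1.1 = 71.5
Step 3: Tier 3 (fee > 16): 2 records, sum = 50 × 1.2 = 60.0
Step 4: Final sum = 0.0 + 71.5 + 60.0 = 131.5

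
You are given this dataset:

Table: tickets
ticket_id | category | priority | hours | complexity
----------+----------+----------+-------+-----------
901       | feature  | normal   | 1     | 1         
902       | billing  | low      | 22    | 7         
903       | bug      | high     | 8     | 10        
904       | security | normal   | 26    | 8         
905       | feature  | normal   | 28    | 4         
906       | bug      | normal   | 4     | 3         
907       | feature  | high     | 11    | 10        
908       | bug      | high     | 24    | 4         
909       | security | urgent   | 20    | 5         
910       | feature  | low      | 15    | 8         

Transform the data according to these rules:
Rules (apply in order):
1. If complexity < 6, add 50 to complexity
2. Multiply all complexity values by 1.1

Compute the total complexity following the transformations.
341.0

Step 1: Apply Rule 1 - Add 50 to records with complexity < 6
  - 5 records affected: 17 + (5 × 50) = 267
  - Unaffected records: 43
  - Sum after Rule 1: 310
Step 2: Apply Rule 2 - Multiply all by 1.1
  - 310 × 1.1 = 341.0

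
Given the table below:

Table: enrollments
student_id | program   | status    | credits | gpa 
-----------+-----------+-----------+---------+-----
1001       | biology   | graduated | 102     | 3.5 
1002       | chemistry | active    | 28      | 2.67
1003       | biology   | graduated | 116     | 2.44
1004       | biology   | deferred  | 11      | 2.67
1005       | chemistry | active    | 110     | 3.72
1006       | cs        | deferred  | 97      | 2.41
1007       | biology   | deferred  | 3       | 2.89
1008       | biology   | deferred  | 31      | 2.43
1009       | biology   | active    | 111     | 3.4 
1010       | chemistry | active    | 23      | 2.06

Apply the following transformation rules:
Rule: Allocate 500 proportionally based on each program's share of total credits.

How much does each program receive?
biology: 295.89, chemistry: 127.37, cs: 76.74

Step 1: Calculate total credits = 632
Step 2: Calculate each program's proportion:
  biology: 374/632 = 59.18% → 295.89
  chemistry: 161/632 = 25.47% → 127.37
  cs: 97/632 = 15.35% → 76.74
Step 3: Verify: sum of allocations ≈ 500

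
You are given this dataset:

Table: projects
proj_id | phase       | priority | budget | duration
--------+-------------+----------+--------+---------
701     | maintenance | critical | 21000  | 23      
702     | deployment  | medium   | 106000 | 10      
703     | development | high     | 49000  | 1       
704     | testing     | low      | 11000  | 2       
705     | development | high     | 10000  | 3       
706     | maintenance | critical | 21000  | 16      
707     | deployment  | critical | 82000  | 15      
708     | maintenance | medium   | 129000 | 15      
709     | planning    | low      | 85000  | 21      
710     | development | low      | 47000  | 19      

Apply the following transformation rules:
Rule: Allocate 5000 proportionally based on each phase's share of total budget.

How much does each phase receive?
deployment: 1675.58, development: 944.74, maintenance: 1524.06, planning: 757.58, testing: 98.04

Step 1: Calculate total budget = 561000
Step 2: Calculate each phase's proportion:
  deployment: 188000/561000 = 33.51% → 1675.58
  development: 106000/561000 = 18.89% → 944.74
  maintenance: 171000/561000 = 30.48% → 1524.06
  planning: 85000/561000 = 15.15% → 757.58
  testing: 11000/561000 = 1.96% → 98.04
Step 3: Verify: sum of allocations ≈ 5000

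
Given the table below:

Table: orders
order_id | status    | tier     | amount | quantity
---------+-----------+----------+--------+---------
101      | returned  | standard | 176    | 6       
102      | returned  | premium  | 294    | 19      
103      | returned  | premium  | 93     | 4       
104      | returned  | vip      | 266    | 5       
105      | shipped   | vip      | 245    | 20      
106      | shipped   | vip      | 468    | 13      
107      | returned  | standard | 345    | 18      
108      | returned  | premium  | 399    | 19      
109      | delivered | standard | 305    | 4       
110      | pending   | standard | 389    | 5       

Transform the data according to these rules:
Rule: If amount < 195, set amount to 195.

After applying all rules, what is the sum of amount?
3101

Step 1: 2 records have amount < 195
Step 2: These records originally summed to 269
Step 3: After setting to minimum: 2 × 195 = 390
Step 4: Unaffected records sum: 2711
Step 5: Final sum = 390 + 2711 = 3101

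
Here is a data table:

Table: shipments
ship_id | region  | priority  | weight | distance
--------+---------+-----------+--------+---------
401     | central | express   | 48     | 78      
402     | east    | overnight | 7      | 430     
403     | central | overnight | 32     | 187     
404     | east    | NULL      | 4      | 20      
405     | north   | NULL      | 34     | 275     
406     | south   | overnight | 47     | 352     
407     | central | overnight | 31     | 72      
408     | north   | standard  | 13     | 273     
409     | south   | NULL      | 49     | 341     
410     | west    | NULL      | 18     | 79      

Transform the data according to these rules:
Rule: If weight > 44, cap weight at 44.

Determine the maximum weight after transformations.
44

Step 1: Original maximum weight = 49
Step 2: Apply cap at 44
Step 3: 3 records had weight > 44 and were capped
Step 4: Maximum after transformation = 44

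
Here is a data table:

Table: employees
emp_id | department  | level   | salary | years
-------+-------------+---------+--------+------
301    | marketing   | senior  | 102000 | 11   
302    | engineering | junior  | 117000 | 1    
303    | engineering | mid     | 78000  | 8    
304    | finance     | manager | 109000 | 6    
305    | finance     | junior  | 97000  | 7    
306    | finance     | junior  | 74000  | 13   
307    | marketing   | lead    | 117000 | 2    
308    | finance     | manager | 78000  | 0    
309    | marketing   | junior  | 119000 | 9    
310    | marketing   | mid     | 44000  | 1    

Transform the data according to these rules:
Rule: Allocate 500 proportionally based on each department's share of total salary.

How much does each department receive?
engineering: 104.28, finance: 191.44, marketing: 204.28

Step 1: Calculate total salary = 935000
Step 2: Calculate each department's proportion:
  engineering: 195000/935000 = 20.86% → 104.28
  finance: 358000/935000 = 38.29% → 191.44
  marketing: 382000/935000 = 40.86% → 204.28
Step 3: Verify: sum of allocations ≈ 500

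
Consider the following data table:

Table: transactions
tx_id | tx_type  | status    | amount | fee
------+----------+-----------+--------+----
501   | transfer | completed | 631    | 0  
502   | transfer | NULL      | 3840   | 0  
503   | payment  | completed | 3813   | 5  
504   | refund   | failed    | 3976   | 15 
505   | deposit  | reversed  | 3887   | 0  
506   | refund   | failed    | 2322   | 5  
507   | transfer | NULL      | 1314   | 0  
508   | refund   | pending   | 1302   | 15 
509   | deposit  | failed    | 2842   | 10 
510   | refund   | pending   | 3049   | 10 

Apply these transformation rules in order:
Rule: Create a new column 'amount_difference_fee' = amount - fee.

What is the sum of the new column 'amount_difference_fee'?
26916

Step 1: For each record, compute amount - fee
Example calculations:
  631 - 0 = 631
  3840 - 0 = 3840
  3813 - 5 = 3808
  ...
Step 2: Sum all derived values
Step 3: Total = 26916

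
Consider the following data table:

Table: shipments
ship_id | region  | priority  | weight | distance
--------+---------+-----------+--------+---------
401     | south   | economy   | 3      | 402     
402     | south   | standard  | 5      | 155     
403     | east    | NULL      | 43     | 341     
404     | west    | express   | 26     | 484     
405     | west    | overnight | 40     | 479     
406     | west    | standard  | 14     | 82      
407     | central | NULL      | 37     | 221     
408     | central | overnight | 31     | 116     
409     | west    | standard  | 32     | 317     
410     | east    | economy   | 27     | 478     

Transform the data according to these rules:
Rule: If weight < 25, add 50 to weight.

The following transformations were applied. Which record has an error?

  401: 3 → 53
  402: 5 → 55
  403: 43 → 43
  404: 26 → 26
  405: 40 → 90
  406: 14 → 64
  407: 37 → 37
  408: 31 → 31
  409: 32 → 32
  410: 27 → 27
Record 405 has an error. The correct transformed value should be 40, not 90.

Step 1: Check each record against the rule
Step 2: Record 405 has weight = 40
Step 3: Since 40 >= 25, the bonus should not have been applied
Step 4: Correct value = 40, but claimed value = 90
Conclusion: Record 405 has the error.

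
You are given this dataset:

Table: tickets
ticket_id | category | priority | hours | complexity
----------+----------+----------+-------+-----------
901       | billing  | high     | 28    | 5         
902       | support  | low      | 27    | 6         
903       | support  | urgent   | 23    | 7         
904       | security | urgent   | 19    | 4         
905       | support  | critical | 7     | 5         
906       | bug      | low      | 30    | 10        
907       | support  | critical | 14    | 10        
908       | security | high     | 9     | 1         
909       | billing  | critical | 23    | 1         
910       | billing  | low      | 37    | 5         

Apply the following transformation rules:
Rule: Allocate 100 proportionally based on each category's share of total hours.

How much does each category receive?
billing: 40.55, bug: 13.82, security: 12.9, support: 32.72

Step 1: Calculate total hours = 217
Step 2: Calculate each category's proportion:
  billing: 88/217 = 40.55% → 40.55
  bug: 30/217 = 13.82% → 13.82
  security: 28/217 = 12.90% → 12.9
  support: 71/217 = 32.72% → 32.72
Step 3: Verify: sum of allocations ≈ 100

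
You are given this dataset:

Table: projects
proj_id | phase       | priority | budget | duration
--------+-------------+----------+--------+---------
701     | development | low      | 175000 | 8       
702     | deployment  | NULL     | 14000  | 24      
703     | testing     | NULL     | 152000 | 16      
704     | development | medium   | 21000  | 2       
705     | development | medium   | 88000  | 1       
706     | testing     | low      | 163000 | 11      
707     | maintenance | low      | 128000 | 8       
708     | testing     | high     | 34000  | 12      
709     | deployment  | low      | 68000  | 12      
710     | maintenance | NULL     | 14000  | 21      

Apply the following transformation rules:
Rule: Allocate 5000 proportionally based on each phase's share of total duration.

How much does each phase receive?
deployment: 1565.22, development: 478.26, maintenance: 1260.87, testing: 1695.65

Step 1: Calculate total duration = 115
Step 2: Calculate each phase's proportion:
  deployment: 36/115 = 31.30% → 1565.22
  development: 11/115 = 9.57% → 478.26
  maintenance: 29/115 = 25.22% → 1260.87
  testing: 39/115 = 33.91% → 1695.65
Step 3: Verify: sum of allocations ≈ 5000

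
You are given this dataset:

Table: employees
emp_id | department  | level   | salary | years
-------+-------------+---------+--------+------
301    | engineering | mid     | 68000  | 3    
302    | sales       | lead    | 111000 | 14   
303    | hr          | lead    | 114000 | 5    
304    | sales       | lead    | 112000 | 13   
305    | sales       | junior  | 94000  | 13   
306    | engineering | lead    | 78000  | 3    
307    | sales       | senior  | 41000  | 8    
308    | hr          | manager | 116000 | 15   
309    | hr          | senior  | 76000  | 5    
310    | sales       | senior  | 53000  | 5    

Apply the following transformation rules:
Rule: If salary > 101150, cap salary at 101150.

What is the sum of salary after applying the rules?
814600

Step 1: 4 records have salary > 101150
Step 2: These records originally summed to 453000
Step 3: After capping: 4 × 101150 = 404600
Step 4: Unaffected records sum: 410000
Step 5: Final sum = 404600 + 410000 = 814600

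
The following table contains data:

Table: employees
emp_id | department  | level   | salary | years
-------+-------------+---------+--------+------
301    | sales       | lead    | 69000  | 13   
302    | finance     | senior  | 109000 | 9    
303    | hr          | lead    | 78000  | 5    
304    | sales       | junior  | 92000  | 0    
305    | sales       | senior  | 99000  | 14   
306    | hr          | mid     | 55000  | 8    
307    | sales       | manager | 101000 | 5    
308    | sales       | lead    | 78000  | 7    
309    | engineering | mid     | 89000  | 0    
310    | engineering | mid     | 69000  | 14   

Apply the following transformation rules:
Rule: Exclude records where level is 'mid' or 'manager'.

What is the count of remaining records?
6

Step 1: Count records to exclude
  - 3 (mid) + 1 (manager) = 4 records
Step 2: Total records: 10
Step 3: Remaining = 10 - 4 = 6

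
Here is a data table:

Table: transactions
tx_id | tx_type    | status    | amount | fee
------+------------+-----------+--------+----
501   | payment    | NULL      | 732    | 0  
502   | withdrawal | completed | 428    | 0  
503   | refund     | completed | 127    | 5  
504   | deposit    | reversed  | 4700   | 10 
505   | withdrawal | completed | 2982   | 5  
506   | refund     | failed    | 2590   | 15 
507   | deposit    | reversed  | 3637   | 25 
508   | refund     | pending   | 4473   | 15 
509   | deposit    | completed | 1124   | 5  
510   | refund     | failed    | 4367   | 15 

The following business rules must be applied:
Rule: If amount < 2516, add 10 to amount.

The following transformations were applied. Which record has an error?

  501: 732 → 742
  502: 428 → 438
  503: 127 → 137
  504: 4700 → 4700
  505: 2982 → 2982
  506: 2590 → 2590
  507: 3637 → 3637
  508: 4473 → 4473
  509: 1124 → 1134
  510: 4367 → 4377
Record 510 has an error. The correct transformed value should be 4367, not 4377.

Step 1: Check each record against the rule
Step 2: Record 510 has amount = 4367
Step 3: Since 4367 >= 2516, the bonus should not have been applied
Step 4: Correct value = 4367, but claimed value = 4377
Conclusion: Record 510 has the error.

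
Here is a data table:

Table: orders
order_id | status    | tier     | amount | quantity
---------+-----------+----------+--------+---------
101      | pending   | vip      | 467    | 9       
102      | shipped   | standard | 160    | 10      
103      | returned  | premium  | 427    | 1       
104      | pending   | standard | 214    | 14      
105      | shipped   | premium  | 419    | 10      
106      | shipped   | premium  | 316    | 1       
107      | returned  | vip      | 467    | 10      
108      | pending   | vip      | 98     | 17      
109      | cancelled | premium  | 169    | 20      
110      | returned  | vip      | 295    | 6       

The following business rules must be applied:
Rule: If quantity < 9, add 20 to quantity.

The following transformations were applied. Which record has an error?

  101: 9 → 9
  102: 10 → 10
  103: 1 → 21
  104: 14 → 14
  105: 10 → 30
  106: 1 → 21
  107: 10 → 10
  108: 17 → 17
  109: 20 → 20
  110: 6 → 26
Record 105 has an error. The correct transformed value should be 10, not 30.

Step 1: Check each record against the rule
Step 2: Record 105 has quantity = 10
Step 3: Since 10 >= 9, the bonus should not have been applied
Step 4: Correct value = 10, but claimed value = 30
Conclusion: Record 105 has the error.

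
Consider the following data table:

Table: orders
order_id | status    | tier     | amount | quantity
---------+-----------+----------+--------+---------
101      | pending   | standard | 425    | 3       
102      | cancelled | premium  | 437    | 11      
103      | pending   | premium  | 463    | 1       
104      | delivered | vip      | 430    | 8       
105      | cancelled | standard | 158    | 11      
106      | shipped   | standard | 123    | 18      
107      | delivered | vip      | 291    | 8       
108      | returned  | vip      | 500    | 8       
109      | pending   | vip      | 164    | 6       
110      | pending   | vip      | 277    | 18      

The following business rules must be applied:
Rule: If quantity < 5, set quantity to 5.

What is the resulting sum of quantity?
98

Step 1: 2 records have quantity < 5
Step 2: These records originally summed to 4
Step 3: After setting to minimum: 2 × 5 = 10
Step 4: Unaffected records sum: 88
Step 5: Final sum = 10 + 88 = 98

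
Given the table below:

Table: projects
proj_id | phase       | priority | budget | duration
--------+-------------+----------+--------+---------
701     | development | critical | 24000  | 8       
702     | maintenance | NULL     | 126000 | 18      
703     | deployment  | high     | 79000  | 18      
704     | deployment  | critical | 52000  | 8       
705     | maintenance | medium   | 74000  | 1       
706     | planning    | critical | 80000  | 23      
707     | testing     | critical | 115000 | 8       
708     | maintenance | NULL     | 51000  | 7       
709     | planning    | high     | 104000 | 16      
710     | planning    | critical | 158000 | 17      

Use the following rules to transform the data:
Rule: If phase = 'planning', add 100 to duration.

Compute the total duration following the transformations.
424

Step 1: Count records where phase = 'planning': 3
Step 2: Total bonus added: 3 × 100 = 300
Step 3: Original sum of duration: 124
Step 4: Final sum = 124 + 300 = 424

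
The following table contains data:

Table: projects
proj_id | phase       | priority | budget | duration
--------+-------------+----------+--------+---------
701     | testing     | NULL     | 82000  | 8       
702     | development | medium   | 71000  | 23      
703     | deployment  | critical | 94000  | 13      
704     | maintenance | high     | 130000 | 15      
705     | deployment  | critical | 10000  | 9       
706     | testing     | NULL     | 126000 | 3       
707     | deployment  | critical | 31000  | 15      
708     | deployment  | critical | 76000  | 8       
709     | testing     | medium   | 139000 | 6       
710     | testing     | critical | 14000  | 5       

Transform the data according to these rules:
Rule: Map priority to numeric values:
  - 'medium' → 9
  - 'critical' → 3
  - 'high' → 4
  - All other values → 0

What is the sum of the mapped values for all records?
37

Step 1: Apply mapping to each record
Step 2: Count by status:
  'medium': 2 records × 9 = 18
  'critical': 5 records × 3 = 15
  'high': 1 records × 4 = 4
Step 3: Sum all mapped values = 37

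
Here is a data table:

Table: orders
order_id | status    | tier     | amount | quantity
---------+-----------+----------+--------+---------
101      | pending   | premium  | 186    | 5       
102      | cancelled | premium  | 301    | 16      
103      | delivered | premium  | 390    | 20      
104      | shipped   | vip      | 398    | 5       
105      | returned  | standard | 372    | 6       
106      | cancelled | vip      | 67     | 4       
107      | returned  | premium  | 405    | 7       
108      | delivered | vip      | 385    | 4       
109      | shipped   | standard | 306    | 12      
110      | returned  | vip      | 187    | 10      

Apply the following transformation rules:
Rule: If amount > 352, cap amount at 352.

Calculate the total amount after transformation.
2807

Step 1: 5 records have amount > 352
Step 2: These records originally summed to 1950
Step 3: After capping: 5 × 352 = 1760
Step 4: Unaffected records sum: 1047
Step 5: Final sum = 1760 + 1047 = 2807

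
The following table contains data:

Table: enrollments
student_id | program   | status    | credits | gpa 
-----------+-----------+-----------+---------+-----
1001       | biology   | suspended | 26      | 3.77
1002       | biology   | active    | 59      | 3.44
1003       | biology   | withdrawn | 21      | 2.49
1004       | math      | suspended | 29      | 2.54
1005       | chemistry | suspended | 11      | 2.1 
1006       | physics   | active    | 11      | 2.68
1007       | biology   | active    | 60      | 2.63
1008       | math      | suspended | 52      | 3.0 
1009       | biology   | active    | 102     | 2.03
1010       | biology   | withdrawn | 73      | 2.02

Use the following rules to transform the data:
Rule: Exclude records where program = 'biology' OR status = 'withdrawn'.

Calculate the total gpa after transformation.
10.32

Step 1: Find records where program = 'biology' OR status = 'withdrawn'
Step 2: 6 records match, summing to 16.38
Step 3: Original sum: 26.7
Step 4: Remaining sum = 26.7 - 16.38 = 10.32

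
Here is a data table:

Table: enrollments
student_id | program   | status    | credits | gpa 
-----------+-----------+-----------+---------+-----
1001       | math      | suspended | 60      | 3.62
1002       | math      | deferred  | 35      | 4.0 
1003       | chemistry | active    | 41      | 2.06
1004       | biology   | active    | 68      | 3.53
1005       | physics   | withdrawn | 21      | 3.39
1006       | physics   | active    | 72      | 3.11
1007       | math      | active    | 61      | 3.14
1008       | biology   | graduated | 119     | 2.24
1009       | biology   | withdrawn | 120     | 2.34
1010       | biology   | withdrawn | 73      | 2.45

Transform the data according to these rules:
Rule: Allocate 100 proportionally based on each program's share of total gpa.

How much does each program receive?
biology: 35.34, chemistry: 6.89, math: 36.01, physics: 21.75

Step 1: Calculate total gpa = 29.88
Step 2: Calculate each program's proportion:
  biology: 10.56/29.88 = 35.34% → 35.34
  chemistry: 2.06/29.88 = 6.89% → 6.89
  math: 10.76/29.88 = 36.01% → 36.01
  physics: 6.5/29.88 = 21.75% → 21.75
Step 3: Verify: sum of allocations ≈ 100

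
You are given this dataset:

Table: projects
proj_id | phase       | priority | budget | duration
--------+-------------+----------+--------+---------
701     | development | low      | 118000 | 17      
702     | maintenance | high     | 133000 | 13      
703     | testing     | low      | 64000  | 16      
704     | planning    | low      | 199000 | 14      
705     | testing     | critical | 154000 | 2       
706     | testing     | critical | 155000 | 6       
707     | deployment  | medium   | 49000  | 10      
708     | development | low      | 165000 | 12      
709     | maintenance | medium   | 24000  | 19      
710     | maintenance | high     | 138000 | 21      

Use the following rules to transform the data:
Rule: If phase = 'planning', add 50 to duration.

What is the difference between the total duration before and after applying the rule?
50

Step 1: Original sum of duration = 130
Step 2: 1 records have phase = 'planning'
Step 3: Each affected record changes by 50
Step 4: Total change = 1 × 50 = 50
Step 5: New sum = 130 + 50 = 180
Step 6: Difference = |180 - 130| = 50
        (Sum increased by 50)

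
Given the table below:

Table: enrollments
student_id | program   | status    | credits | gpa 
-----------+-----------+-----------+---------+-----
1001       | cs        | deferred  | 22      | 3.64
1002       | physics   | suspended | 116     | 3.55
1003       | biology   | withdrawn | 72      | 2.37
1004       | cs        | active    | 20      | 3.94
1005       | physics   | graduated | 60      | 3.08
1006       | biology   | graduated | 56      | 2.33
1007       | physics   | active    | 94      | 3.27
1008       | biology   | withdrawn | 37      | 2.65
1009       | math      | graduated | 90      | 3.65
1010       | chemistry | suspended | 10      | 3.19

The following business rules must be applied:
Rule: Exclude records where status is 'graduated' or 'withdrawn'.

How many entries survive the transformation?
5

Step 1: Count records to exclude
  - 3 (graduated) + 2 (withdrawn) = 5 records
Step 2: Total records: 10
Step 3: Remaining = 10 - 5 = 5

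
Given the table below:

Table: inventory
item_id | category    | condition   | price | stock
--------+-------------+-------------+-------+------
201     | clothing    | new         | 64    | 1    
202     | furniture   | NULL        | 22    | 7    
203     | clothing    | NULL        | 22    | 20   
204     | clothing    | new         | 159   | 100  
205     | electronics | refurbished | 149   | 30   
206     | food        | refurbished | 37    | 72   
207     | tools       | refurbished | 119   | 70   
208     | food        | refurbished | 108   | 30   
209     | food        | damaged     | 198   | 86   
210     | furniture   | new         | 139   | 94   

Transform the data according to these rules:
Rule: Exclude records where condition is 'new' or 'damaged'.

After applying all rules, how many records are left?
6

Step 1: Count records to exclude
  - 3 (new) + 1 (damaged) = 4 records
Step 2: Total records: 10
Step 3: Remaining = 10 - 4 = 6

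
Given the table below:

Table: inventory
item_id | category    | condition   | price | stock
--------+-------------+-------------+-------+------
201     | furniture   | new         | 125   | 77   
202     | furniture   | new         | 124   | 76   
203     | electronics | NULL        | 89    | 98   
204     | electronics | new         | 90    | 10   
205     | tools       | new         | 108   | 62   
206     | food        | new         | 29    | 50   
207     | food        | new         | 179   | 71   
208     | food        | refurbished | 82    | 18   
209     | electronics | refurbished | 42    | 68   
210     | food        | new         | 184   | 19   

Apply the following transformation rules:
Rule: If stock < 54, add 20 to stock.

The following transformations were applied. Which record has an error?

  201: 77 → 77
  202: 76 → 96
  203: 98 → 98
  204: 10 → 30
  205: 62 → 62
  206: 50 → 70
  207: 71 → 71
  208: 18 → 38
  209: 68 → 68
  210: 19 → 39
Record 202 has an error. The correct transformed value should be 76, not 96.

Step 1: Check each record against the rule
Step 2: Record 202 has stock = 76
Step 3: Since 76 >= 54, the bonus should not have been applied
Step 4: Correct value = 76, but claimed value = 96
Conclusion: Record 202 has the error.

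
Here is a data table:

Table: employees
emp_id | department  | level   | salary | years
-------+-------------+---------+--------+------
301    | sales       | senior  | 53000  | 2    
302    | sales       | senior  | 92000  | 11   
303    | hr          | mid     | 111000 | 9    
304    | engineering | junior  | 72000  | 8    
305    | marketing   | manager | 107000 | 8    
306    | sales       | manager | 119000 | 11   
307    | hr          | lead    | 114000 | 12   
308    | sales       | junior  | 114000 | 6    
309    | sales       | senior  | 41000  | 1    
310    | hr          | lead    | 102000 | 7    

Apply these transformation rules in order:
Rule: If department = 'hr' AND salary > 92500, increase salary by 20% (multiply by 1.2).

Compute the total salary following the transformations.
990400.0

Step 1: Find records where department = 'hr' AND salary > 92500
Step 2: 3 records match, summing to 327000
Step 3: After multiplier: 327000 × 1.2 = 392400.0
Step 4: Unaffected records sum: 598000
Step 5: Final sum = 392400.0 + 598000 = 990400.0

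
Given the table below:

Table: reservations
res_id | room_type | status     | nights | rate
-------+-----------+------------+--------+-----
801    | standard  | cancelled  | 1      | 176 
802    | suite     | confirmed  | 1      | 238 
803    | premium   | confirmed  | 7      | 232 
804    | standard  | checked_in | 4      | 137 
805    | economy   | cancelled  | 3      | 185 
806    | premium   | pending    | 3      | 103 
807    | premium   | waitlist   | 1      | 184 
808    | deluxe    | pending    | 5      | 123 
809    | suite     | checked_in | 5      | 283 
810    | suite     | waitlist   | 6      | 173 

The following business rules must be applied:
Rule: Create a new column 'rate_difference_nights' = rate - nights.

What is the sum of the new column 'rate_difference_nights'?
1798

Step 1: For each record, compute rate - nights
Example calculations:
  176 - 1 = 175
  238 - 1 = 237
  232 - 7 = 225
  ...
Step 2: Sum all derived values
Step 3: Total = 1798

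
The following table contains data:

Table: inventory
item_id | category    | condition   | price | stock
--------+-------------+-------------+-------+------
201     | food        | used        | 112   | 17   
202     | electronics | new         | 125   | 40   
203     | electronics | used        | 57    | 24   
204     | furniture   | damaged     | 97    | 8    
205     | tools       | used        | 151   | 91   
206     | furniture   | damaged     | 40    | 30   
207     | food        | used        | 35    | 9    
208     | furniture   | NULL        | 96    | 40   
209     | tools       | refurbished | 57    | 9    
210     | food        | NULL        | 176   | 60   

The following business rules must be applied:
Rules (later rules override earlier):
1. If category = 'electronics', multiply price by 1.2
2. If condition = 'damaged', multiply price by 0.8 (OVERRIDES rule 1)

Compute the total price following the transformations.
955.0

Step 1: Rule 2 takes priority for records with condition = 'damaged'
  - 2 records: 137 × 0.8 = 109.6
Step 2: Rule 1 applies to remaining records with category = 'electronics'
  - 2 records: 182 × 1.2 = 218.4
Step 3: Other records unchanged: 627
Step 4: Final sum = 109.6 + 218.4 + 627 = 955.0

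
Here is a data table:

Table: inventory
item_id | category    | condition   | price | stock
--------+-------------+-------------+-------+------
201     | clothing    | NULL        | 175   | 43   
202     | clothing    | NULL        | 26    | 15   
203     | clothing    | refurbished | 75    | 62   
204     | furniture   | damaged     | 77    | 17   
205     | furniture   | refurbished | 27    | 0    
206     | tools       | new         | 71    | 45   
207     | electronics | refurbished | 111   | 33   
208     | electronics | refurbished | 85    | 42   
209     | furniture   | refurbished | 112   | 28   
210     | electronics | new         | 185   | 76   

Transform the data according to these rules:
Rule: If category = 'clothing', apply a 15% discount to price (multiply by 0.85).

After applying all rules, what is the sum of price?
902.6

Step 1: Records with category = 'clothing' have total price = 276
Step 2: Apply multiplier: 276 × 0.85 = 234.6
Step 3: Other records total: 668
Step 4: Final sum = 234.6 + 668 = 902.6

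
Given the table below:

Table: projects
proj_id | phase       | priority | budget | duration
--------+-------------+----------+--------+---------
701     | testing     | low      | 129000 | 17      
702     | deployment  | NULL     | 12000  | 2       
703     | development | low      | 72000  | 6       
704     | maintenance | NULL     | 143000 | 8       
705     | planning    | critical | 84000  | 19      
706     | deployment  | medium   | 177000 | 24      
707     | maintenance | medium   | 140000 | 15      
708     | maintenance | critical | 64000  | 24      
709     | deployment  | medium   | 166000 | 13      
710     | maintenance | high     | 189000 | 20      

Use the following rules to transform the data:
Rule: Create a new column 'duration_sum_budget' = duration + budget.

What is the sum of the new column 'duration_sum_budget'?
1176148

Step 1: For each record, compute duration + budget
Example calculations:
  17 + 129000 = 129017
  2 + 12000 = 12002
  6 + 72000 = 72006
  ...
Step 2: Sum all derived values
Step 3: Total = 1176148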